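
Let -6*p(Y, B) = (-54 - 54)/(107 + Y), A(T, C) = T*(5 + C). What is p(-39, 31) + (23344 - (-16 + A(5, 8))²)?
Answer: 712071/34 ≈ 20943.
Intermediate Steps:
p(Y, B) = 18/(107 + Y) (p(Y, B) = -(-54 - 54)/(6*(107 + Y)) = -(-18)/(107 + Y) = 18/(107 + Y))
p(-39, 31) + (23344 - (-16 + A(5, 8))²) = 18/(107 - 39) + (23344 - (-16 + 5*(5 + 8))²) = 18/68 + (23344 - (-16 + 5*13)²) = 18*(1/68) + (23344 - (-16 + 65)²) = 9/34 + (23344 - 1*49²) = 9/34 + (23344 - 1*2401) = 9/34 + (23344 - 2401) = 9/34 + 20943 = 712071/34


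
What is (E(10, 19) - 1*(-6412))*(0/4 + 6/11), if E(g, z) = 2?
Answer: 38484/11 ≈ 3498.5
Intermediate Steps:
(E(10, 19) - 1*(-6412))*(0/4 + 6/11) = (2 - 1*(-6412))*(0/4 + 6/11) = (2 + 6412)*(0*(1/4) + 6*(1/11)) = 6414*(0 + 6/11) = 6414*(6/11) = 38484/11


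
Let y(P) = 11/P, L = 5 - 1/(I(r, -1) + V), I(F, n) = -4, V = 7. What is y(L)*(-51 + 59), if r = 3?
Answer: 132/7 ≈ 18.857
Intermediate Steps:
L = 14/3 (L = 5 - 1/(-4 + 7) = 5 - 1/3 = 5 - 1*⅓ = 5 - ⅓ = 14/3 ≈ 4.6667)
y(L)*(-51 + 59) = (11/(14/3))*(-51 + 59) = (11*(3/14))*8 = (33/14)*8 = 132/7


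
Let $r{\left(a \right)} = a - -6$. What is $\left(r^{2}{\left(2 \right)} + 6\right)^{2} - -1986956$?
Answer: $1991856$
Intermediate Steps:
$r{\left(a \right)} = 6 + a$ ($r{\left(a \right)} = a + 6 = 6 + a$)
$\left(r^{2}{\left(2 \right)} + 6\right)^{2} - -1986956 = \left(\left(6 + 2\right)^{2} + 6\right)^{2} - -1986956 = \left(8^{2} + 6\right)^{2} + 1986956 = \left(64 + 6\right)^{2} + 1986956 = 70^{2} + 1986956 = 4900 + 1986956 = 1991856$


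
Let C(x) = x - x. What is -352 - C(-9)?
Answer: -352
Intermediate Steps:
C(x) = 0
-352 - C(-9) = -352 - 1*0 = -352 + 0 = -352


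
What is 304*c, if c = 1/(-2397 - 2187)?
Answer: -38/573 ≈ -0.066318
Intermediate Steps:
c = -1/4584 (c = 1/(-4584) = -1/4584 ≈ -0.00021815)
304*c = 304*(-1/4584) = -38/573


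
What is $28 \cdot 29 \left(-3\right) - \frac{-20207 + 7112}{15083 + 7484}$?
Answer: $- \frac{54960117}{22567} \approx -2435.4$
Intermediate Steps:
$28 \cdot 29 \left(-3\right) - \frac{-20207 + 7112}{15083 + 7484} = 812 \left(-3\right) - - \frac{13095}{22567} = -2436 - \left(-13095\right) \frac{1}{22567} = -2436 - - \frac{13095}{22567} = -2436 + \frac{13095}{22567} = - \frac{54960117}{22567}$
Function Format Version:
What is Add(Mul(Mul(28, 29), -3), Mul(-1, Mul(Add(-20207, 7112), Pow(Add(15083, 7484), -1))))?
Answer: Rational(-54960117, 22567) ≈ -2435.4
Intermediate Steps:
Add(Mul(Mul(28, 29), -3), Mul(-1, Mul(Add(-20207, 7112), Pow(Add(15083, 7484), -1)))) = Add(Mul(812, -3), Mul(-1, Mul(-13095, Pow(22567, -1)))) = Add(-2436, Mul(-1, Mul(-13095, Rational(1, 22567)))) = Add(-2436, Mul(-1, Rational(-13095, 22567))) = Add(-2436, Rational(13095, 22567)) = Rational(-54960117, 22567)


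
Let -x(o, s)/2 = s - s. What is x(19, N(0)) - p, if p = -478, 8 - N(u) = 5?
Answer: 478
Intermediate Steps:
N(u) = 3 (N(u) = 8 - 1*5 = 8 - 5 = 3)
x(o, s) = 0 (x(o, s) = -2*(s - s) = -2*0 = 0)
x(19, N(0)) - p = 0 - 1*(-478) = 0 + 478 = 478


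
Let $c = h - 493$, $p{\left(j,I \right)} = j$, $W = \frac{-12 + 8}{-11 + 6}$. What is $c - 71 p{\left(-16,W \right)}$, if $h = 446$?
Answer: $1089$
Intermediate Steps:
$W = \frac{4}{5}$ ($W = - \frac{4}{-5} = \left(-4\right) \left(- \frac{1}{5}\right) = \frac{4}{5} \approx 0.8$)
$c = -47$ ($c = 446 - 493 = -47$)
$c - 71 p{\left(-16,W \right)} = -47 - -1136 = -47 + 1136 = 1089$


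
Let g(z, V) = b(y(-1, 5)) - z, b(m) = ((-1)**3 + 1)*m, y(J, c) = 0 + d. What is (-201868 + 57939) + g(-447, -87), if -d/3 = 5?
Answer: -143482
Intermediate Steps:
d = -15 (d = -3*5 = -15)
y(J, c) = -15 (y(J, c) = 0 - 15 = -15)
b(m) = 0 (b(m) = (-1 + 1)*m = 0*m = 0)
g(z, V) = -z (g(z, V) = 0 - z = -z)
(-201868 + 57939) + g(-447, -87) = (-201868 + 57939) - 1*(-447) = -143929 + 447 = -143482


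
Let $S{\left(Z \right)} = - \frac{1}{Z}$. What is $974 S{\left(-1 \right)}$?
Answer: $974$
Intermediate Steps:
$974 S{\left(-1 \right)} = 974 \left(- \frac{1}{-1}\right) = 974 \left(\left(-1\right) \left(-1\right)\right) = 974 \cdot 1 = 974$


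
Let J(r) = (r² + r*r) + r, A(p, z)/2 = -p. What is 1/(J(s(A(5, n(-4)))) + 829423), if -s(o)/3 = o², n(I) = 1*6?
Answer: 1/1009123 ≈ 9.9096e-7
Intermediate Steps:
n(I) = 6
A(p, z) = -2*p (A(p, z) = 2*(-p) = -2*p)
s(o) = -3*o²
J(r) = r + 2*r² (J(r) = (r² + r²) + r = 2*r² + r = r + 2*r²)
1/(J(s(A(5, n(-4)))) + 829423) = 1/((-3*(-2*5)²)*(1 + 2*(-3*(-2*5)²)) + 829423) = 1/((-3*(-10)²)*(1 + 2*(-3*(-10)²)) + 829423) = 1/((-3*100)*(1 + 2*(-3*100)) + 829423) = 1/(-300*(1 + 2*(-300)) + 829423) = 1/(-300*(1 - 600) + 829423) = 1/(-300*(-599) + 829423) = 1/(179700 + 829423) = 1/1009123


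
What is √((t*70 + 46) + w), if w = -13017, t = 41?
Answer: I*√10101 ≈ 100.5*I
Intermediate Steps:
√((t*70 + 46) + w) = √((41*70 + 46) - 13017) = √((2870 + 46) - 13017) = √(2916 - 13017) = √(-10101) = I*√10101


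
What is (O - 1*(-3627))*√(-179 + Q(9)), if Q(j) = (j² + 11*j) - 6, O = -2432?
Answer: 1195*I*√5 ≈ 2672.1*I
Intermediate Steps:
Q(j) = -6 + j² + 11*j
(O - 1*(-3627))*√(-179 + Q(9)) = (-2432 - 1*(-3627))*√(-179 + (-6 + 9² + 11*9)) = (-2432 + 3627)*√(-179 + (-6 + 81 + 99)) = 1195*√(-179 + 174) = 1195*√(-5) = 1195*(I*√5) = 1195*I*√5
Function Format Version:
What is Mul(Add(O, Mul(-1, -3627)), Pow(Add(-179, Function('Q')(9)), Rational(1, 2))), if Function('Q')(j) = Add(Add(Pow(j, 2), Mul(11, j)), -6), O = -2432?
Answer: Mul(1195, I, Pow(5, Rational(1, 2))) ≈ Mul(2672.1, I)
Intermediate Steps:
Function('Q')(j) = Add(-6, Pow(j, 2), Mul(11, j))
Mul(Add(O, Mul(-1, -3627)), Pow(Add(-179, Function('Q')(9)), Rational(1, 2))) = Mul(Add(-2432, Mul(-1, -3627)), Pow(Add(-179, Add(-6, Pow(9, 2), Mul(11, 9))), Rational(1, 2))) = Mul(Add(-2432, 3627), Pow(Add(-179, Add(-6, 81, 99)), Rational(1, 2))) = Mul(1195, Pow(Add(-179, 174), Rational(1, 2))) = Mul(1195, Pow(-5, Rational(1, 2))) = Mul(1195, Mul(I, Pow(5, Rational(1, 2)))) = Mul(1195, I, Pow(5, Rational(1, 2)))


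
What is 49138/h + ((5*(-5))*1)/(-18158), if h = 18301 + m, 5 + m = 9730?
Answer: 446474227/254448054 ≈ 1.7547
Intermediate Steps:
m = 9725 (m = -5 + 9730 = 9725)
h = 28026 (h = 18301 + 9725 = 28026)
49138/h + ((5*(-5))*1)/(-18158) = 49138/28026 + ((5*(-5))*1)/(-18158) = 49138*(1/28026) - 25*1*(-1/18158) = 24569/14013 - 25*(-1/18158) = 24569/14013 + 25/18158 = 446474227/254448054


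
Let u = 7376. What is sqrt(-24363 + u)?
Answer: I*sqrt(16987) ≈ 130.33*I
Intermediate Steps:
sqrt(-24363 + u) = sqrt(-24363 + 7376) = sqrt(-16987) = I*sqrt(16987)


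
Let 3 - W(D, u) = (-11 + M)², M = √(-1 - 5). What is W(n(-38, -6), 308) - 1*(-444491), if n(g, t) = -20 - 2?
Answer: 444379 + 22*I*√6 ≈ 4.4438e+5 + 53.889*I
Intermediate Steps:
n(g, t) = -22
M = I*√6 (M = √(-6) = I*√6 ≈ 2.4495*I)
W(D, u) = 3 - (-11 + I*√6)²
W(n(-38, -6), 308) - 1*(-444491) = (-112 + 22*I*√6) - 1*(-444491) = (-112 + 22*I*√6) + 444491 = 444379 + 22*I*√6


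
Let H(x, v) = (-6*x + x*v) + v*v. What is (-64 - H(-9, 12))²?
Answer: 23716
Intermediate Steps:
H(x, v) = v² - 6*x + v*x (H(x, v) = (-6*x + v*x) + v² = v² - 6*x + v*x)
(-64 - H(-9, 12))² = (-64 - (12² - 6*(-9) + 12*(-9)))² = (-64 - (144 + 54 - 108))² = (-64 - 1*90)² = (-64 - 90)² = (-154)² = 23716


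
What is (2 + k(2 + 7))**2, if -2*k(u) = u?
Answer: 25/4 ≈ 6.2500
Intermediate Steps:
k(u) = -u/2
(2 + k(2 + 7))**2 = (2 - (2 + 7)/2)**2 = (2 - 1/2*9)**2 = (2 - 9/2)**2 = (-5/2)**2 = 25/4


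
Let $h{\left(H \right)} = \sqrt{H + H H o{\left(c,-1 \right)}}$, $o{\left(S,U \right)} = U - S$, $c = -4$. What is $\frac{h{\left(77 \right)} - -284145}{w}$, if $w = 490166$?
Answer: $\frac{284145}{490166} + \frac{\sqrt{4466}}{245083} \approx 0.57996$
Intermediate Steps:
$h{\left(H \right)} = \sqrt{H + 3 H^{2}}$ ($h{\left(H \right)} = \sqrt{H + H H \left(-1 - -4\right)} = \sqrt{H + H^{2} \left(-1 + 4\right)} = \sqrt{H + H^{2} \cdot 3} = \sqrt{H + 3 H^{2}}$)
$\frac{h{\left(77 \right)} - -284145}{w} = \frac{\sqrt{77 \left(1 + 3 \cdot 77\right)} - -284145}{490166} = \left(\sqrt{77 \left(1 + 231\right)} + 284145\right) \frac{1}{490166} = \left(\sqrt{77 \cdot 232} + 284145\right) \frac{1}{490166} = \left(\sqrt{17864} + 284145\right) \frac{1}{490166} = \left(2 \sqrt{4466} + 284145\right) \frac{1}{490166} = \left(284145 + 2 \sqrt{4466}\right) \frac{1}{490166} = \frac{284145}{490166} + \frac{\sqrt{4466}}{245083}$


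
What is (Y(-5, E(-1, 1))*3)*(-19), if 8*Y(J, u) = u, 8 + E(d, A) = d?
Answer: 513/8 ≈ 64.125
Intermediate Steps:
E(d, A) = -8 + d
Y(J, u) = u/8
(Y(-5, E(-1, 1))*3)*(-19) = (((-8 - 1)/8)*3)*(-19) = (((⅛)*(-9))*3)*(-19) = -9/8*3*(-19) = -27/8*(-19) = 513/8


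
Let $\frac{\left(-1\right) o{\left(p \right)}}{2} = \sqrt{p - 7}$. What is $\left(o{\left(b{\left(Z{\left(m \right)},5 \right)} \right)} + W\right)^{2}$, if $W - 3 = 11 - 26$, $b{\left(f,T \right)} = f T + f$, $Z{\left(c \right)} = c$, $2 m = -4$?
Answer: $68 + 48 i \sqrt{19} \approx 68.0 + 209.23 i$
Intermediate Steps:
$m = -2$ ($m = \frac{1}{2} \left(-4\right) = -2$)
$b{\left(f,T \right)} = f + T f$ ($b{\left(f,T \right)} = T f + f = f + T f$)
$o{\left(p \right)} = - 2 \sqrt{-7 + p}$ ($o{\left(p \right)} = - 2 \sqrt{p - 7} = - 2 \sqrt{-7 + p}$)
$W = -12$ ($W = 3 + \left(11 - 26\right) = 3 - 15 = -12$)
$\left(o{\left(b{\left(Z{\left(m \right)},5 \right)} \right)} + W\right)^{2} = \left(- 2 \sqrt{-7 - 2 \left(1 + 5\right)} - 12\right)^{2} = \left(- 2 \sqrt{-7 - 12} - 12\right)^{2} = \left(- 2 \sqrt{-19} - 12\right)^{2} = \left(- 2 i \sqrt{19} - 12\right)^{2} = \left(-12 - 2 i \sqrt{19}\right)^{2}$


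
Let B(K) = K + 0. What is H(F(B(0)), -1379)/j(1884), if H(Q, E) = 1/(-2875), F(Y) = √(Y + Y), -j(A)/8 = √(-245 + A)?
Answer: √1639/37697000 ≈ 1.0739e-6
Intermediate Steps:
j(A) = -8*√(-245 + A)
B(K) = K
F(Y) = √2*√Y (F(Y) = √(2*Y) = √2*√Y)
H(Q, E) = -1/2875
H(F(B(0)), -1379)/j(1884) = -(-1/(8*√(-245 + 1884)))/2875 = -(-√1639/13112)/2875 = -(-1)*√1639/37697000 = √1639/37697000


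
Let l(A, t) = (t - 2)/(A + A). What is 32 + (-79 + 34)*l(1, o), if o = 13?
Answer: -431/2 ≈ -215.50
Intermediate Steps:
l(A, t) = (-2 + t)/(2*A) (l(A, t) = (-2 + t)/((2*A)) = (-2 + t)*(1/(2*A)) = (-2 + t)/(2*A))
32 + (-79 + 34)*l(1, o) = 32 + (-79 + 34)*((½)*(-2 + 13)/1) = 32 - 45*11/2 = 32 - 495/2 = -431/2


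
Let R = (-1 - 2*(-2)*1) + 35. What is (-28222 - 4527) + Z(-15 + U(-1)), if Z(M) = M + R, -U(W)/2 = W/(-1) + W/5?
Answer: -163638/5 ≈ -32728.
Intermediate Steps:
R = 38 (R = (-1 + 4*1) + 35 = (-1 + 4) + 35 = 3 + 35 = 38)
U(W) = 8*W/5 (U(W) = -2*(W/(-1) + W/5) = -2*(W*(-1) + W*(1/5)) = -2*(-W + W/5) = -(-8)*W/5 = 8*W/5)
Z(M) = 38 + M (Z(M) = M + 38 = 38 + M)
(-28222 - 4527) + Z(-15 + U(-1)) = (-28222 - 4527) + (38 + (-15 + (8/5)*(-1))) = -32749 + (38 + (-15 - 8/5)) = -32749 + (38 - 83/5) = -32749 + 107/5 = -163638/5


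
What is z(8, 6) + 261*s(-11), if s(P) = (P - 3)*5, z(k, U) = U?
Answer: -18264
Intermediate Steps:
s(P) = -15 + 5*P (s(P) = (-3 + P)*5 = -15 + 5*P)
z(8, 6) + 261*s(-11) = 6 + 261*(-15 + 5*(-11)) = 6 + 261*(-15 - 55) = 6 + 261*(-70) = 6 - 18270 = -18264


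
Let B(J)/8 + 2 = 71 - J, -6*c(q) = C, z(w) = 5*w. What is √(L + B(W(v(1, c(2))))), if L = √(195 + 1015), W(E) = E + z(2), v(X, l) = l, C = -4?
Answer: √(4200 + 99*√10)/3 ≈ 22.393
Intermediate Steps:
c(q) = ⅔ (c(q) = -⅙*(-4) = ⅔)
W(E) = 10 + E (W(E) = E + 5*2 = E + 10 = 10 + E)
B(J) = 552 - 8*J (B(J) = -16 + 8*(71 - J) = -16 + (568 - 8*J) = 552 - 8*J)
L = 11*√10 (L = √1210 = 11*√10 ≈ 34.785)
√(L + B(W(v(1, c(2))))) = √(11*√10 + (552 - 8*(10 + ⅔))) = √(11*√10 + (552 - 8*32/3)) = √(11*√10 + (552 - 256/3)) = √(11*√10 + 1400/3) = √(1400/3 + 11*√10)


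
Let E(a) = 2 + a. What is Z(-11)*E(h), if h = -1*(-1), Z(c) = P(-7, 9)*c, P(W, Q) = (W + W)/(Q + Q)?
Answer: 77/3 ≈ 25.667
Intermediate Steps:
P(W, Q) = W/Q (P(W, Q) = (2*W)/((2*Q)) = (2*W)*(1/(2*Q)) = W/Q)
Z(c) = -7*c/9 (Z(c) = (-7/9)*c = (-7*⅑)*c = -7*c/9)
h = 1
Z(-11)*E(h) = (-7/9*(-11))*(2 + 1) = (77/9)*3 = 77/3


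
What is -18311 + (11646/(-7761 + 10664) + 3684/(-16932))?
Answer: -74988750078/4096133 ≈ -18307.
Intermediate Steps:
-18311 + (11646/(-7761 + 10664) + 3684/(-16932)) = -18311 + (11646/2903 + 3684*(-1/16932)) = -18311 + (11646*(1/2903) - 307/1411) = -18311 + (11646/2903 - 307/1411) = -18311 + 15541285/4096133 = -74988750078/4096133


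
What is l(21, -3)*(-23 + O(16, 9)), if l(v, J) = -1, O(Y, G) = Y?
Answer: 7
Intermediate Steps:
l(21, -3)*(-23 + O(16, 9)) = -(-23 + 16) = -1*(-7) = 7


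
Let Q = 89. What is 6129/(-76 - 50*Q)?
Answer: -6129/4526 ≈ -1.3542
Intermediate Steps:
6129/(-76 - 50*Q) = 6129/(-76 - 50*89) = 6129/(-76 - 4450) = 6129/(-4526) = 6129*(-1/4526) = -6129/4526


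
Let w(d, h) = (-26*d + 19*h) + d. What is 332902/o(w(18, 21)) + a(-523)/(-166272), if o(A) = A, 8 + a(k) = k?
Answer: -18450751421/2826624 ≈ -6527.5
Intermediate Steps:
w(d, h) = -25*d + 19*h
a(k) = -8 + k
332902/o(w(18, 21)) + a(-523)/(-166272) = 332902/(-25*18 + 19*21) + (-8 - 523)/(-166272) = 332902/(-450 + 399) - 531*(-1/166272) = 332902/(-51) + 177/55424 = 332902*(-1/51) + 177/55424 = -332902/51 + 177/55424 = -18450751421/2826624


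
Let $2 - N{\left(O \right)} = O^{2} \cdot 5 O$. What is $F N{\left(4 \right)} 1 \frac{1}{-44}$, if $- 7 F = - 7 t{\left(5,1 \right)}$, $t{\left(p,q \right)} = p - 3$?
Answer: $\frac{159}{11} \approx 14.455$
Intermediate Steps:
$t{\left(p,q \right)} = -3 + p$
$F = 2$ ($F = - \frac{\left(-7\right) \left(-3 + 5\right)}{7} = - \frac{\left(-7\right) 2}{7} = \left(- \frac{1}{7}\right) \left(-14\right) = 2$)
$N{\left(O \right)} = 2 - 5 O^{3}$ ($N{\left(O \right)} = 2 - O^{2} \cdot 5 O = 2 - 5 O^{2} O = 2 - 5 O^{3}$)
$F N{\left(4 \right)} 1 \frac{1}{-44} = 2 \left(2 - 5 \cdot 4^{3}\right) 1 \frac{1}{-44} = 2 \left(2 - 320\right) 1 \left(- \frac{1}{44}\right) = 2 \left(2 - 320\right) \left(- \frac{1}{44}\right) = 2 \left(-318\right) \left(- \frac{1}{44}\right) = \left(-636\right) \left(- \frac{1}{44}\right) = \frac{159}{11}$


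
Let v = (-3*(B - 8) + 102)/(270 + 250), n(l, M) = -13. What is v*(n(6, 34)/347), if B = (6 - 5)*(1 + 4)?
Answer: -111/13880 ≈ -0.0079971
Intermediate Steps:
B = 5 (B = 1*5 = 5)
v = 111/520 (v = (-3*(5 - 8) + 102)/(270 + 250) = (-3*(-3) + 102)/520 = (9 + 102)*(1/520) = 111*(1/520) = 111/520 ≈ 0.21346)
v*(n(6, 34)/347) = 111*(-13/347)/520 = 111*(-13*1/347)/520 = (111/520)*(-13/347) = -111/13880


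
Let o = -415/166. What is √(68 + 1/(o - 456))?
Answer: √57178618/917 ≈ 8.2461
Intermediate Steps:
o = -5/2 (o = -415*1/166 = -5/2 ≈ -2.5000)
√(68 + 1/(o - 456)) = √(68 + 1/(-5/2 - 456)) = √(68 + 1/(-917/2)) = √(68 - 2/917) = √(62354/917) = √57178618/917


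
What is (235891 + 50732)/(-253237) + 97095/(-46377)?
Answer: -12626920462/3914790783 ≈ -3.2254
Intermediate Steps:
(235891 + 50732)/(-253237) + 97095/(-46377) = 286623*(-1/253237) + 97095*(-1/46377) = -286623/253237 - 32365/15459 = -12626920462/3914790783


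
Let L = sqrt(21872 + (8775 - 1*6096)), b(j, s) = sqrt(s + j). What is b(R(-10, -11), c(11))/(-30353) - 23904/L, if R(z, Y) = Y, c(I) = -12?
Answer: -23904*sqrt(24551)/24551 - I*sqrt(23)/30353 ≈ -152.56 - 0.000158*I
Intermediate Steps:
b(j, s) = sqrt(j + s)
L = sqrt(24551) (L = sqrt(21872 + (8775 - 6096)) = sqrt(21872 + 2679) = sqrt(24551) ≈ 156.69)
b(R(-10, -11), c(11))/(-30353) - 23904/L = sqrt(-11 - 12)/(-30353) - 23904*sqrt(24551)/24551 = sqrt(-23)*(-1/30353) - 23904*sqrt(24551)/24551 = (I*sqrt(23))*(-1/30353) - 23904*sqrt(24551)/24551 = -I*sqrt(23)/30353 - 23904*sqrt(24551)/24551 = -23904*sqrt(24551)/24551 - I*sqrt(23)/30353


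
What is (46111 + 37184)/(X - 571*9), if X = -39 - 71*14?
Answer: -83295/6172 ≈ -13.496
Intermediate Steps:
X = -1033 (X = -39 - 994 = -1033)
(46111 + 37184)/(X - 571*9) = (46111 + 37184)/(-1033 - 571*9) = 83295/(-1033 - 5139) = 83295/(-6172) = 83295*(-1/6172) = -83295/6172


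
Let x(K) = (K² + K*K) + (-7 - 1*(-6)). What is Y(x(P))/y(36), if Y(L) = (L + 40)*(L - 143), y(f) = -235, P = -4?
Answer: 7952/235 ≈ 33.838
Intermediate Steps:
x(K) = -1 + 2*K² (x(K) = (K² + K²) + (-7 + 6) = 2*K² - 1 = -1 + 2*K²)
Y(L) = (-143 + L)*(40 + L) (Y(L) = (40 + L)*(-143 + L) = (-143 + L)*(40 + L))
Y(x(P))/y(36) = (-5720 + (-1 + 2*(-4)²)² - 103*(-1 + 2*(-4)²))/(-235) = (-5720 + (-1 + 2*16)² - 103*(-1 + 2*16))*(-1/235) = (-5720 + (-1 + 32)² - 103*(-1 + 32))*(-1/235) = (-5720 + 31² - 103*31)*(-1/235) = (-5720 + 961 - 3193)*(-1/235) = -7952*(-1/235) = 7952/235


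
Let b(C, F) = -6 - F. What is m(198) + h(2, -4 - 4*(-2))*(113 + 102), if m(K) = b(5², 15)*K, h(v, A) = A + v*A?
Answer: -1578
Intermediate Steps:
h(v, A) = A + A*v
m(K) = -21*K (m(K) = (-6 - 1*15)*K = (-6 - 15)*K = -21*K)
m(198) + h(2, -4 - 4*(-2))*(113 + 102) = -21*198 + ((-4 - 4*(-2))*(1 + 2))*(113 + 102) = -4158 + ((-4 + 8)*3)*215 = -4158 + (4*3)*215 = -4158 + 12*215 = -4158 + 2580 = -1578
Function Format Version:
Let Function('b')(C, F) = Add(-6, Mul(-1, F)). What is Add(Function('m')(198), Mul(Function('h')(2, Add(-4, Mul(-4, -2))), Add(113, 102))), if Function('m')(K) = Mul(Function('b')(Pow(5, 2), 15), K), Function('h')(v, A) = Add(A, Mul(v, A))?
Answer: -1578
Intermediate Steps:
Function('h')(v, A) = Add(A, Mul(A, v))
Function('m')(K) = Mul(-21, K) (Function('m')(K) = Mul(Add(-6, Mul(-1, 15)), K) = Mul(Add(-6, -15), K) = Mul(-21, K))
Add(Function('m')(198), Mul(Function('h')(2, Add(-4, Mul(-4, -2))), Add(113, 102))) = Add(Mul(-21, 198), Mul(Mul(Add(-4, Mul(-4, -2)), Add(1, 2)), Add(113, 102))) = Add(-4158, Mul(Mul(Add(-4, 8), 3), 215)) = Add(-4158, Mul(Mul(4, 3), 215)) = Add(-4158, Mul(12, 215)) = Add(-4158, 2580) = -1578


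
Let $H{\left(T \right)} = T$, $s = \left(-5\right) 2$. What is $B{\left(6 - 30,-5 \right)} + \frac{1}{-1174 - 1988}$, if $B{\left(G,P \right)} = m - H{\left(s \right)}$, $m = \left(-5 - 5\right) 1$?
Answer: $- \frac{1}{3162} \approx -0.00031626$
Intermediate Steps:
$s = -10$
$m = -10$ ($m = \left(-10\right) 1 = -10$)
$B{\left(G,P \right)} = 0$ ($B{\left(G,P \right)} = -10 - -10 = -10 + 10 = 0$)
$B{\left(6 - 30,-5 \right)} + \frac{1}{-1174 - 1988} = 0 + \frac{1}{-1174 - 1988} = 0 + \frac{1}{-3162} = 0 - \frac{1}{3162} = - \frac{1}{3162}$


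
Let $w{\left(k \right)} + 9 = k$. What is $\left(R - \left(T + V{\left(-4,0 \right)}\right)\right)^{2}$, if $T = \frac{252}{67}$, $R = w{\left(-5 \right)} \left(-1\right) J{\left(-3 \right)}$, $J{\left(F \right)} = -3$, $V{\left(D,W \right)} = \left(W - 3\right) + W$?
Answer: $\frac{8208225}{4489} \approx 1828.5$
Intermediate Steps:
$V{\left(D,W \right)} = -3 + 2 W$ ($V{\left(D,W \right)} = \left(-3 + W\right) + W = -3 + 2 W$)
$w{\left(k \right)} = -9 + k$
$R = -42$ ($R = \left(-9 - 5\right) \left(-1\right) \left(-3\right) = \left(-14\right) \left(-1\right) \left(-3\right) = 14 \left(-3\right) = -42$)
$T = \frac{252}{67}$ ($T = 252 \cdot \frac{1}{67} = \frac{252}{67} \approx 3.7612$)
$\left(R - \left(T + V{\left(-4,0 \right)}\right)\right)^{2} = \left(-42 - \left(\frac{51}{67} + 0\right)\right)^{2} = \left(-42 - \frac{51}{67}\right)^{2} = \left(- \frac{2865}{67}\right)^{2} = \frac{8208225}{4489}$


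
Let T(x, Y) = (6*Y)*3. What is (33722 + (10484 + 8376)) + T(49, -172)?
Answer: 49486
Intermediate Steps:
T(x, Y) = 18*Y
(33722 + (10484 + 8376)) + T(49, -172) = (33722 + (10484 + 8376)) + 18*(-172) = (33722 + 18860) - 3096 = 52582 - 3096 = 49486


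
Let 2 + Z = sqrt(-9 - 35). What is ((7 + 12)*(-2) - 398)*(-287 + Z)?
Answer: 126004 - 872*I*sqrt(11) ≈ 1.26e+5 - 2892.1*I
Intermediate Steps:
Z = -2 + 2*I*sqrt(11) (Z = -2 + sqrt(-9 - 35) = -2 + sqrt(-44) = -2 + 2*I*sqrt(11) ≈ -2.0 + 6.6332*I)
((7 + 12)*(-2) - 398)*(-287 + Z) = ((7 + 12)*(-2) - 398)*(-287 + (-2 + 2*I*sqrt(11))) = (19*(-2) - 398)*(-289 + 2*I*sqrt(11)) = (-38 - 398)*(-289 + 2*I*sqrt(11)) = -436*(-289 + 2*I*sqrt(11)) = 126004 - 872*I*sqrt(11)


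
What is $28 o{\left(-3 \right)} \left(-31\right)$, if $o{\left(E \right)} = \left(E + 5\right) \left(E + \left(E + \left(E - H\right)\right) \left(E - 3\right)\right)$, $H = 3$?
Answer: $-88536$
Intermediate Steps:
$o{\left(E \right)} = \left(5 + E\right) \left(E + \left(-3 + E\right) \left(-3 + 2 E\right)\right)$ ($o{\left(E \right)} = \left(E + 5\right) \left(E + \left(E + \left(E - 3\right)\right) \left(E - 3\right)\right) = \left(5 + E\right) \left(E + \left(E + \left(E - 3\right)\right) \left(-3 + E\right)\right) = \left(5 + E\right) \left(E + \left(E + \left(-3 + E\right)\right) \left(-3 + E\right)\right) = \left(5 + E\right) \left(E + \left(-3 + 2 E\right) \left(-3 + E\right)\right) = \left(5 + E\right) \left(E + \left(-3 + E\right) \left(-3 + 2 E\right)\right)$)
$28 o{\left(-3 \right)} \left(-31\right) = 28 \left(45 - -93 + 2 \left(-3\right)^{2} + 2 \left(-3\right)^{3}\right) \left(-31\right) = 28 \left(45 + 93 + 2 \cdot 9 + 2 \left(-27\right)\right) \left(-31\right) = 28 \left(45 + 93 + 18 - 54\right) \left(-31\right) = 28 \cdot 102 \left(-31\right) = 2856 \left(-31\right) = -88536$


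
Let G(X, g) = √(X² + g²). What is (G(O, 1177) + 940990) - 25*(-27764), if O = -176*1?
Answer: 1635090 + 11*√11705 ≈ 1.6363e+6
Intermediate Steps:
O = -176
(G(O, 1177) + 940990) - 25*(-27764) = (√((-176)² + 1177²) + 940990) - 25*(-27764) = (√(30976 + 1385329) + 940990) + 694100 = (√1416305 + 940990) + 694100 = (11*√11705 + 940990) + 694100 = (940990 + 11*√11705) + 694100 = 1635090 + 11*√11705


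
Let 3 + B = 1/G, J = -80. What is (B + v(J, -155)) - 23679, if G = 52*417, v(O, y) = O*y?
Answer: -244638887/21684 ≈ -11282.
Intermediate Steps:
G = 21684
B = -65051/21684 (B = -3 + 1/21684 = -65051/21684 ≈ -3.0000)
(B + v(J, -155)) - 23679 = (-65051/21684 - 80*(-155)) - 23679 = (-65051/21684 + 12400) - 23679 = 268816549/21684 - 23679 = -244638887/21684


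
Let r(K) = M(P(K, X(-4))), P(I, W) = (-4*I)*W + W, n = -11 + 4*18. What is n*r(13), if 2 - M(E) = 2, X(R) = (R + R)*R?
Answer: 0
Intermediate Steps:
n = 61 (n = -11 + 72 = 61)
X(R) = 2*R² (X(R) = (2*R)*R = 2*R²)
P(I, W) = W - 4*I*W (P(I, W) = -4*I*W + W = W - 4*I*W)
M(E) = 0 (M(E) = 2 - 1*2 = 2 - 2 = 0)
r(K) = 0
n*r(13) = 61*0 = 0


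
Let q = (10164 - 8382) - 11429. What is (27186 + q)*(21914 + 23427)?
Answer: 795235799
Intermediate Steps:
q = -9647 (q = 1782 - 11429 = -9647)
(27186 + q)*(21914 + 23427) = (27186 - 9647)*(21914 + 23427) = 17539*45341 = 795235799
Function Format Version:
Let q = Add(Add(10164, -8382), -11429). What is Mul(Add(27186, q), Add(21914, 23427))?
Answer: 795235799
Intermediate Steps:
q = -9647 (q = Add(1782, -11429) = -9647)
Mul(Add(27186, q), Add(21914, 23427)) = Mul(Add(27186, -9647), Add(21914, 23427)) = Mul(17539, 45341) = 795235799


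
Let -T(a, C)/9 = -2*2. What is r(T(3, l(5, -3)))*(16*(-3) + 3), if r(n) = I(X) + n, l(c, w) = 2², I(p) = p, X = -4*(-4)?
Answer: -2340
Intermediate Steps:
X = 16
l(c, w) = 4
T(a, C) = 36 (T(a, C) = -(-18)*2 = -9*(-4) = 36)
r(n) = 16 + n
r(T(3, l(5, -3)))*(16*(-3) + 3) = (16 + 36)*(16*(-3) + 3) = 52*(-48 + 3) = 52*(-45) = -2340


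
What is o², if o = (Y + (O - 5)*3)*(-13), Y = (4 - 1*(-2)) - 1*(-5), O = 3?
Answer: 4225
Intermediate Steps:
Y = 11 (Y = (4 + 2) + 5 = 6 + 5 = 11)
o = -65 (o = (11 + (3 - 5)*3)*(-13) = (11 - 2*3)*(-13) = (11 - 6)*(-13) = 5*(-13) = -65)
o² = (-65)² = 4225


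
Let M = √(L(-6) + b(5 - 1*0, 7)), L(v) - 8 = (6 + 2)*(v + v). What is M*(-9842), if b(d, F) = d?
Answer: -9842*I*√83 ≈ -89665.0*I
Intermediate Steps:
L(v) = 8 + 16*v (L(v) = 8 + (6 + 2)*(v + v) = 8 + 8*(2*v) = 8 + 16*v)
M = I*√83 (M = √((8 + 16*(-6)) + (5 - 1*0)) = √((8 - 96) + (5 + 0)) = √(-88 + 5) = √(-83) = I*√83 ≈ 9.1104*I)
M*(-9842) = (I*√83)*(-9842) = -9842*I*√83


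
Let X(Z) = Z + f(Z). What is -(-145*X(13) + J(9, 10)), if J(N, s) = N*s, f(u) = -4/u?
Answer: 22755/13 ≈ 1750.4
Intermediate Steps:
X(Z) = Z - 4/Z
-(-145*X(13) + J(9, 10)) = -(-145*(13 - 4/13) + 9*10) = -(-145*(13 - 4*1/13) + 90) = -(-145*(13 - 4/13) + 90) = -(-145*165/13 + 90) = -(-23925/13 + 90) = -1*(-22755/13) = 22755/13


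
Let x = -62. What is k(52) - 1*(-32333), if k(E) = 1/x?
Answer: 2004645/62 ≈ 32333.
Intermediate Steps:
k(E) = -1/62 (k(E) = 1/(-62) = -1/62)
k(52) - 1*(-32333) = -1/62 - 1*(-32333) = -1/62 + 32333 = 2004645/62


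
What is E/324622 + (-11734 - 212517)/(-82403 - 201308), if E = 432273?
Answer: 195437413225/92098832242 ≈ 2.1220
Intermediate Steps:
E/324622 + (-11734 - 212517)/(-82403 - 201308) = 432273/324622 + (-11734 - 212517)/(-82403 - 201308) = 432273*(1/324622) - 224251/(-283711) = 432273/324622 - 224251*(-1/283711) = 432273/324622 + 224251/283711 = 195437413225/92098832242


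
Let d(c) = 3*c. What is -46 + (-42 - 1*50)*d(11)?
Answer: -3082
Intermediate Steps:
-46 + (-42 - 1*50)*d(11) = -46 + (-42 - 1*50)*(3*11) = -46 + (-42 - 50)*33 = -46 - 92*33 = -46 - 3036 = -3082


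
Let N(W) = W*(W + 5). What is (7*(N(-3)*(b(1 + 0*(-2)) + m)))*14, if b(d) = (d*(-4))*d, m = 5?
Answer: -588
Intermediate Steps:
b(d) = -4*d² (b(d) = (-4*d)*d = -4*d²)
N(W) = W*(5 + W)
(7*(N(-3)*(b(1 + 0*(-2)) + m)))*14 = (7*((-3*(5 - 3))*(-4*(1 + 0*(-2))² + 5)))*14 = (7*((-3*2)*(-4*(1 + 0)² + 5)))*14 = (7*(-6*(-4*1² + 5)))*14 = (7*(-6*(-4*1 + 5)))*14 = (7*(-6*(-4 + 5)))*14 = (7*(-6*1))*14 = (7*(-6))*14 = -42*14 = -588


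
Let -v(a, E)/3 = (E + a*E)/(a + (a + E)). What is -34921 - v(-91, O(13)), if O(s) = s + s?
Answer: -34876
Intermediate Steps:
O(s) = 2*s
v(a, E) = -3*(E + E*a)/(E + 2*a) (v(a, E) = -3*(E + a*E)/(a + (a + E)) = -3*(E + E*a)/(a + (E + a)) = -3*(E + E*a)/(E + 2*a))
-34921 - v(-91, O(13)) = -34921 - (-3)*2*13*(1 - 91)/(2*13 + 2*(-91)) = -34921 - (-3)*26*(-90)/(26 - 182) = -34921 - (-3)*26*(-90)/(-156) = -34921 - (-3)*26*(-1)*(-90)/156 = -34921 - 1*(-45) = -34921 + 45 = -34876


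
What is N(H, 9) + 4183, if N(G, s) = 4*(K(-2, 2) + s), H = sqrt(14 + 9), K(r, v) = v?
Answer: 4227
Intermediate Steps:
H = sqrt(23) ≈ 4.7958
N(G, s) = 8 + 4*s (N(G, s) = 4*(2 + s) = 8 + 4*s)
N(H, 9) + 4183 = (8 + 4*9) + 4183 = (8 + 36) + 4183 = 44 + 4183 = 4227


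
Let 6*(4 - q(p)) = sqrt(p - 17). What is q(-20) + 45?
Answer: 49 - I*sqrt(37)/6 ≈ 49.0 - 1.0138*I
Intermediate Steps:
q(p) = 4 - sqrt(-17 + p)/6 (q(p) = 4 - sqrt(p - 17)/6 = 4 - sqrt(-17 + p)/6)
q(-20) + 45 = (4 - sqrt(-17 - 20)/6) + 45 = (4 - I*sqrt(37)/6) + 45 = 49 - I*sqrt(37)/6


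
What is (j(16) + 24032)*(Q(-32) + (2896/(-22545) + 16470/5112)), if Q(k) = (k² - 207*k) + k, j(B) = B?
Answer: 195133514764/1065 ≈ 1.8322e+8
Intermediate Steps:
Q(k) = k² - 206*k
(j(16) + 24032)*(Q(-32) + (2896/(-22545) + 16470/5112)) = (16 + 24032)*(-32*(-206 - 32) + (2896/(-22545) + 16470/5112)) = 24048*(-32*(-238) + (2896*(-1/22545) + 16470*(1/5112))) = 24048*(7616 + (-2896/22545 + 915/284)) = 24048*(7616 + 19806211/6402780) = 24048*(48783378691/6402780) = 195133514764/1065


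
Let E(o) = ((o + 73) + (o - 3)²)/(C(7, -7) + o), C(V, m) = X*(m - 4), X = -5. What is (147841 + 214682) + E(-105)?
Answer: 9057259/25 ≈ 3.6229e+5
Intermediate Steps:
C(V, m) = 20 - 5*m (C(V, m) = -5*(m - 4) = -5*(-4 + m) = 20 - 5*m)
E(o) = (73 + o + (-3 + o)²)/(55 + o) (E(o) = ((o + 73) + (o - 3)²)/((20 - 5*(-7)) + o) = ((73 + o) + (-3 + o)²)/((20 + 35) + o) = (73 + o + (-3 + o)²)/(55 + o))
(147841 + 214682) + E(-105) = (147841 + 214682) + (73 - 105 + (-3 - 105)²)/(55 - 105) = 362523 + (73 - 105 + (-108)²)/(-50) = 362523 - (73 - 105 + 11664)/50 = 362523 - 1/50*11632 = 362523 - 5816/25 = 9057259/25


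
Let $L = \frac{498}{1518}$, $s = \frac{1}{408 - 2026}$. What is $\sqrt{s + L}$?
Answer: $\frac{\sqrt{54870219514}}{409354} \approx 0.57223$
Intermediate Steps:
$s = - \frac{1}{1618}$ ($s = \frac{1}{-1618} = - \frac{1}{1618} \approx -0.00061805$)
$L = \frac{83}{253}$ ($L = 498 \cdot \frac{1}{1518} = \frac{83}{253} \approx 0.32806$)
$\sqrt{s + L} = \sqrt{- \frac{1}{1618} + \frac{83}{253}} = \sqrt{\frac{134041}{409354}} = \frac{\sqrt{54870219514}}{409354}$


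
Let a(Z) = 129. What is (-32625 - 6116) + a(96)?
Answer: -38612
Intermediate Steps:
(-32625 - 6116) + a(96) = (-32625 - 6116) + 129 = -38741 + 129 = -38612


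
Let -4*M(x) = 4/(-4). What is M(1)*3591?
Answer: 3591/4 ≈ 897.75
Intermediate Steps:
M(x) = 1/4 (M(x) = -1/(-4) = -(-1)/4 = -1/4*(-1) = 1/4)
M(1)*3591 = (1/4)*3591 = 3591/4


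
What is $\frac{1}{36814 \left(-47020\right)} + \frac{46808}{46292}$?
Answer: $\frac{20256095052987}{20032796802440} \approx 1.0111$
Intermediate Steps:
$\frac{1}{36814 \left(-47020\right)} + \frac{46808}{46292} = \frac{1}{36814} \left(- \frac{1}{47020}\right) + 46808 \cdot \frac{1}{46292} = - \frac{1}{1730994280} + \frac{11702}{11573} = \frac{20256095052987}{20032796802440}$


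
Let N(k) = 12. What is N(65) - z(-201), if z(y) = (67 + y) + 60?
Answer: 86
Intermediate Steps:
z(y) = 127 + y
N(65) - z(-201) = 12 - (127 - 201) = 12 - 1*(-74) = 12 + 74 = 86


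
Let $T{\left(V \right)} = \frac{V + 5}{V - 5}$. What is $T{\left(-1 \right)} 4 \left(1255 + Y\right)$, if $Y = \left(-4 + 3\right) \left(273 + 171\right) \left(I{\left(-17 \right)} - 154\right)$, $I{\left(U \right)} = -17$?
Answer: $- \frac{617432}{3} \approx -2.0581 \cdot 10^{5}$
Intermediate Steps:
$T{\left(V \right)} = \frac{5 + V}{-5 + V}$
$Y = 75924$ ($Y = \left(-4 + 3\right) \left(273 + 171\right) \left(-17 - 154\right) = - 444 \left(-171\right) = \left(-1\right) \left(-75924\right) = 75924$)
$T{\left(-1 \right)} 4 \left(1255 + Y\right) = \frac{5 - 1}{-5 - 1} \cdot 4 \left(1255 + 75924\right) = \frac{1}{-6} \cdot 4 \cdot 4 \cdot 77179 = \left(- \frac{1}{6}\right) 4 \cdot 4 \cdot 77179 = \left(- \frac{2}{3}\right) 4 \cdot 77179 = \left(- \frac{8}{3}\right) 77179 = - \frac{617432}{3}$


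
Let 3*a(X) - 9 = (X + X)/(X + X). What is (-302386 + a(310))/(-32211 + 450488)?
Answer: -907148/1254831 ≈ -0.72292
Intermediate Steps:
a(X) = 10/3 (a(X) = 3 + ((X + X)/(X + X))/3 = 3 + ((2*X)/((2*X)))/3 = 3 + ((2*X)*(1/(2*X)))/3 = 3 + (⅓)*1 = 3 + ⅓ = 10/3)
(-302386 + a(310))/(-32211 + 450488) = (-302386 + 10/3)/(-32211 + 450488) = -907148/3/418277 = -907148/3*1/418277 = -907148/1254831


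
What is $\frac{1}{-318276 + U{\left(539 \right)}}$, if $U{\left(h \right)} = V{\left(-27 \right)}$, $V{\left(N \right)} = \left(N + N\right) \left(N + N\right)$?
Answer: $- \frac{1}{315360} \approx -3.171 \cdot 10^{-6}$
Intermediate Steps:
$V{\left(N \right)} = 4 N^{2}$ ($V{\left(N \right)} = 2 N 2 N = 4 N^{2}$)
$U{\left(h \right)} = 2916$ ($U{\left(h \right)} = 4 \left(-27\right)^{2} = 4 \cdot 729 = 2916$)
$\frac{1}{-318276 + U{\left(539 \right)}} = \frac{1}{-318276 + 2916} = \frac{1}{-315360} = - \frac{1}{315360}$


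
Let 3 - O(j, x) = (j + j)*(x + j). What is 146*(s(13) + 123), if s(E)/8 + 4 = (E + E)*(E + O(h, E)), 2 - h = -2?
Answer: -3630874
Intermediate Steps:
h = 4 (h = 2 - 1*(-2) = 2 + 2 = 4)
O(j, x) = 3 - 2*j*(j + x) (O(j, x) = 3 - (j + j)*(x + j) = 3 - 2*j*(j + x))
s(E) = -32 + 16*E*(-29 - 7*E) (s(E) = -32 + 8*((E + E)*(E + (3 - 2*4² - 2*4*E))) = -32 + 8*((2*E)*(E + (3 - 2*16 - 8*E))) = -32 + 8*((2*E)*(E + (3 - 32 - 8*E))) = -32 + 8*((2*E)*(E + (-29 - 8*E))) = -32 + 8*((2*E)*(-29 - 7*E)) = -32 + 8*(2*E*(-29 - 7*E)) = -32 + 16*E*(-29 - 7*E))
146*(s(13) + 123) = 146*((-32 - 464*13 - 112*13²) + 123) = 146*((-32 - 6032 - 112*169) + 123) = 146*((-32 - 6032 - 18928) + 123) = 146*(-24992 + 123) = 146*(-24869) = -3630874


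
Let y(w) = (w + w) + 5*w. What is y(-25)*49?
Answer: -8575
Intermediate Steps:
y(w) = 7*w (y(w) = 2*w + 5*w = 7*w)
y(-25)*49 = (7*(-25))*49 = -175*49 = -8575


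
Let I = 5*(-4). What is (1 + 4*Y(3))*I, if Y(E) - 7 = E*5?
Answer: -1780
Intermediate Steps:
Y(E) = 7 + 5*E (Y(E) = 7 + E*5 = 7 + 5*E)
I = -20
(1 + 4*Y(3))*I = (1 + 4*(7 + 5*3))*(-20) = (1 + 4*(7 + 15))*(-20) = (1 + 4*22)*(-20) = (1 + 88)*(-20) = 89*(-20) = -1780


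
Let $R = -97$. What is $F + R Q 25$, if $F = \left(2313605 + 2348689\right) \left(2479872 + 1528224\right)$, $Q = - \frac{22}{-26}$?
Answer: $\frac{242929985092237}{13} \approx 1.8687 \cdot 10^{13}$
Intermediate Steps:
$Q = \frac{11}{13}$ ($Q = \left(-22\right) \left(- \frac{1}{26}\right) = \frac{11}{13} \approx 0.84615$)
$F = 18686921932224$ ($F = 4662294 \cdot 4008096 = 18686921932224$)
$F + R Q 25 = 18686921932224 - 97 \cdot \frac{11}{13} \cdot 25 = 18686921932224 - \frac{26675}{13} = \frac{242929985092237}{13}$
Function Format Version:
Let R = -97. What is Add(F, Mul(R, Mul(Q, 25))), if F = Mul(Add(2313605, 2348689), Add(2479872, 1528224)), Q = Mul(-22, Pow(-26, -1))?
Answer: Rational(242929985092237, 13) ≈ 1.8687e+13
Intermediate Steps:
Q = Rational(11, 13) (Q = Mul(-22, Rational(-1, 26)) = Rational(11, 13) ≈ 0.84615)
F = 18686921932224 (F = Mul(4662294, 4008096) = 18686921932224)
Add(F, Mul(R, Mul(Q, 25))) = Add(18686921932224, Mul(-97, Mul(Rational(11, 13), 25))) = Add(18686921932224, Mul(-97, Rational(275, 13))) = Add(18686921932224, Rational(-26675, 13)) = Rational(242929985092237, 13)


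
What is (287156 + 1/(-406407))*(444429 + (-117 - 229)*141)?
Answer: 15390803958001571/135469 ≈ 1.1361e+11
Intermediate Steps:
(287156 + 1/(-406407))*(444429 + (-117 - 229)*141) = (287156 - 1/406407)*(444429 - 346*141) = 116702208491*(444429 - 48786)/406407 = (116702208491/406407)*395643 = 15390803958001571/135469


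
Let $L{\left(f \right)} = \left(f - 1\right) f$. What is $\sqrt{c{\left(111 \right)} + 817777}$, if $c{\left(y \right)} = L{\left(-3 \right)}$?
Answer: $\sqrt{817789} \approx 904.32$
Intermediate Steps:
$L{\left(f \right)} = f \left(-1 + f\right)$ ($L{\left(f \right)} = \left(-1 + f\right) f = f \left(-1 + f\right)$)
$c{\left(y \right)} = 12$ ($c{\left(y \right)} = - 3 \left(-1 - 3\right) = \left(-3\right) \left(-4\right) = 12$)
$\sqrt{c{\left(111 \right)} + 817777} = \sqrt{12 + 817777} = \sqrt{817789}$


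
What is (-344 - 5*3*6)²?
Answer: 188356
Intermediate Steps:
(-344 - 5*3*6)² = (-344 - 15*6)² = (-344 - 90)² = (-434)² = 188356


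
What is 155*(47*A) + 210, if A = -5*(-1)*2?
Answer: 73060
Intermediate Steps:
A = 10 (A = 5*2 = 10)
155*(47*A) + 210 = 155*(47*10) + 210 = 155*470 + 210 = 72850 + 210 = 73060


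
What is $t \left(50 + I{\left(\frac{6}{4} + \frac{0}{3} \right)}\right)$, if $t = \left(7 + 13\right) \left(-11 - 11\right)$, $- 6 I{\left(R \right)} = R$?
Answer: $-21890$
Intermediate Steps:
$I{\left(R \right)} = - \frac{R}{6}$
$t = -440$ ($t = 20 \left(-22\right) = -440$)
$t \left(50 + I{\left(\frac{6}{4} + \frac{0}{3} \right)}\right) = - 440 \left(50 - \frac{\frac{6}{4} + \frac{0}{3}}{6}\right) = - 440 \left(50 - \frac{6 \cdot \frac{1}{4} + 0 \cdot \frac{1}{3}}{6}\right) = - 440 \left(50 - \frac{\frac{3}{2} + 0}{6}\right) = - 440 \left(50 - \frac{1}{4}\right) = \left(-440\right) \frac{199}{4} = -21890$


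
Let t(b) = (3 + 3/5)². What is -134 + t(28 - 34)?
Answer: -3026/25 ≈ -121.04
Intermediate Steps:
t(b) = 324/25 (t(b) = (3 + 3*(⅕))² = (3 + ⅗)² = (18/5)² = 324/25)
-134 + t(28 - 34) = -134 + 324/25 = -3026/25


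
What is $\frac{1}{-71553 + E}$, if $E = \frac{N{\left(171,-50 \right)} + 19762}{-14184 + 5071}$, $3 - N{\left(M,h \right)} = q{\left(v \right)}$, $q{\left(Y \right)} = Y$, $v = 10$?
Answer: $- \frac{9113}{652082244} \approx -1.3975 \cdot 10^{-5}$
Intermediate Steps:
$N{\left(M,h \right)} = -7$ ($N{\left(M,h \right)} = 3 - 10 = -7$)
$E = - \frac{19755}{9113}$ ($E = \frac{-7 + 19762}{-14184 + 5071} = \frac{19755}{-9113} = 19755 \left(- \frac{1}{9113}\right) = - \frac{19755}{9113} \approx -2.1678$)
$\frac{1}{-71553 + E} = \frac{1}{-71553 - \frac{19755}{9113}} = \frac{1}{- \frac{652082244}{9113}} = - \frac{9113}{652082244}$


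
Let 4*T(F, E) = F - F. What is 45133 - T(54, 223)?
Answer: 45133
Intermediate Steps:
T(F, E) = 0 (T(F, E) = (F - F)/4 = (1/4)*0 = 0)
45133 - T(54, 223) = 45133 - 1*0 = 45133 + 0 = 45133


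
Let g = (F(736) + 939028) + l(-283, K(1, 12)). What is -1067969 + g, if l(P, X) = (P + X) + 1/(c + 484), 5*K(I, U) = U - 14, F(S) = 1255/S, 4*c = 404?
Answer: -55638122753/430560 ≈ -1.2922e+5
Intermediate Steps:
c = 101 (c = (¼)*404 = 101)
K(I, U) = -14/5 + U/5 (K(I, U) = (U - 14)/5 = (-14 + U)/5 = -14/5 + U/5)
l(P, X) = 1/585 + P + X (l(P, X) = (P + X) + 1/(101 + 484) = (P + X) + 1/585 = 1/585 + P + X)
g = 404186609887/430560 (g = (1255/736 + 939028) + (1/585 - 283 + (-14/5 + (⅕)*12)) = (1255*(1/736) + 939028) + (1/585 - 283 + (-14/5 + 12/5)) = (1255/736 + 939028) + (1/585 - 283 - ⅖) = 691125863/736 - 165788/585 = 404186609887/430560 ≈ 9.3875e+5)
-1067969 + g = -1067969 + 404186609887/430560 = -55638122753/430560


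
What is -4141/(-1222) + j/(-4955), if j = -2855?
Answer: 4801493/1211002 ≈ 3.9649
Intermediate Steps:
-4141/(-1222) + j/(-4955) = -4141/(-1222) - 2855/(-4955) = -4141*(-1/1222) - 2855*(-1/4955) = 4141/1222 + 571/991 = 4801493/1211002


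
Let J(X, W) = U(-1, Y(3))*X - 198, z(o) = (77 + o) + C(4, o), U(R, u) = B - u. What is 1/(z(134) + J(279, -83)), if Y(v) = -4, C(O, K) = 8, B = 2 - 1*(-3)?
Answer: 1/2532 ≈ 0.00039494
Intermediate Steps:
B = 5 (B = 2 + 3 = 5)
U(R, u) = 5 - u
z(o) = 85 + o (z(o) = (77 + o) + 8 = 85 + o)
J(X, W) = -198 + 9*X (J(X, W) = (5 - 1*(-4))*X - 198 = (5 + 4)*X - 198 = 9*X - 198 = -198 + 9*X)
1/(z(134) + J(279, -83)) = 1/((85 + 134) + (-198 + 9*279)) = 1/(219 + (-198 + 2511)) = 1/(219 + 2313) = 1/2532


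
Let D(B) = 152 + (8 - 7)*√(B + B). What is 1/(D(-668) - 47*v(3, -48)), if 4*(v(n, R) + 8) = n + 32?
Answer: 1868/239465 - 32*I*√334/239465 ≈ 0.0078007 - 0.0024422*I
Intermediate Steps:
v(n, R) = n/4 (v(n, R) = -8 + (n + 32)/4 = -8 + (32 + n)/4 = -8 + (8 + n/4) = n/4)
D(B) = 152 + √2*√B (D(B) = 152 + 1*√(2*B) = 152 + 1*(√2*√B) = 152 + √2*√B)
1/(D(-668) - 47*v(3, -48)) = 1/((152 + √2*√(-668)) - 47*3/4) = 1/((152 + √2*(2*I*√167)) - 47*¾) = 1/((152 + 2*I*√334) - 141/4) = 1/(467/4 + 2*I*√334)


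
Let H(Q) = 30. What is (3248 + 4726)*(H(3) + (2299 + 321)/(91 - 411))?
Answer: 1391463/8 ≈ 1.7393e+5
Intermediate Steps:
(3248 + 4726)*(H(3) + (2299 + 321)/(91 - 411)) = (3248 + 4726)*(30 + (2299 + 321)/(91 - 411)) = 7974*(30 + 2620/(-320)) = 7974*(30 + 2620*(-1/320)) = 7974*(30 - 131/16) = 7974*(349/16) = 1391463/8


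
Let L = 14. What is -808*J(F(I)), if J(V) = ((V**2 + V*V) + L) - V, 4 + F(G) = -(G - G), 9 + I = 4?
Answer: -40400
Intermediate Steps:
I = -5 (I = -9 + 4 = -5)
F(G) = -4 (F(G) = -4 - (G - G) = -4 - 1*0 = -4 + 0 = -4)
J(V) = 14 - V + 2*V**2 (J(V) = ((V**2 + V*V) + 14) - V = ((V**2 + V**2) + 14) - V = (2*V**2 + 14) - V = (14 + 2*V**2) - V = 14 - V + 2*V**2)
-808*J(F(I)) = -808*(14 - 1*(-4) + 2*(-4)**2) = -808*(14 + 4 + 2*16) = -808*(14 + 4 + 32) = -808*50 = -40400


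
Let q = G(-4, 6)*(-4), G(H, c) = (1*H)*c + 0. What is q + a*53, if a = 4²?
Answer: 944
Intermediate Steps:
G(H, c) = H*c (G(H, c) = H*c + 0 = H*c)
a = 16
q = 96 (q = -4*6*(-4) = -24*(-4) = 96)
q + a*53 = 96 + 16*53 = 96 + 848 = 944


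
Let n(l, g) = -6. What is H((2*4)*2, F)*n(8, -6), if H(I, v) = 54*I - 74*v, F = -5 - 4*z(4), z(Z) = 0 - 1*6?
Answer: 3252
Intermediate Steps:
z(Z) = -6 (z(Z) = 0 - 6 = -6)
F = 19 (F = -5 - 4*(-6) = -5 + 24 = 19)
H(I, v) = -74*v + 54*I
H((2*4)*2, F)*n(8, -6) = (-74*19 + 54*((2*4)*2))*(-6) = (-1406 + 54*(8*2))*(-6) = (-1406 + 54*16)*(-6) = (-1406 + 864)*(-6) = -542*(-6) = 3252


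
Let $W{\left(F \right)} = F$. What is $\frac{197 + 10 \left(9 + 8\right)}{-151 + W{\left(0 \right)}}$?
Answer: $- \frac{367}{151} \approx -2.4305$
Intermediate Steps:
$\frac{197 + 10 \left(9 + 8\right)}{-151 + W{\left(0 \right)}} = \frac{197 + 10 \left(9 + 8\right)}{-151 + 0} = \frac{197 + 10 \cdot 17}{-151} = \left(197 + 170\right) \left(- \frac{1}{151}\right) = 367 \left(- \frac{1}{151}\right) = - \frac{367}{151}$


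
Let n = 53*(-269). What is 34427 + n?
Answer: 20170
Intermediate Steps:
n = -14257
34427 + n = 34427 - 14257 = 20170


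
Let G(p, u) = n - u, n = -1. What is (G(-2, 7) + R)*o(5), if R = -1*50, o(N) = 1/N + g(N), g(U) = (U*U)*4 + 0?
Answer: -29058/5 ≈ -5811.6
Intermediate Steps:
G(p, u) = -1 - u
g(U) = 4*U² (g(U) = U²*4 + 0 = 4*U² + 0 = 4*U²)
o(N) = 1/N + 4*N²
R = -50
(G(-2, 7) + R)*o(5) = ((-1 - 1*7) - 50)*((1 + 4*5³)/5) = ((-1 - 7) - 50)*((1 + 4*125)/5) = (-8 - 50)*((1 + 500)/5) = -58*501/5 = -29058/5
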